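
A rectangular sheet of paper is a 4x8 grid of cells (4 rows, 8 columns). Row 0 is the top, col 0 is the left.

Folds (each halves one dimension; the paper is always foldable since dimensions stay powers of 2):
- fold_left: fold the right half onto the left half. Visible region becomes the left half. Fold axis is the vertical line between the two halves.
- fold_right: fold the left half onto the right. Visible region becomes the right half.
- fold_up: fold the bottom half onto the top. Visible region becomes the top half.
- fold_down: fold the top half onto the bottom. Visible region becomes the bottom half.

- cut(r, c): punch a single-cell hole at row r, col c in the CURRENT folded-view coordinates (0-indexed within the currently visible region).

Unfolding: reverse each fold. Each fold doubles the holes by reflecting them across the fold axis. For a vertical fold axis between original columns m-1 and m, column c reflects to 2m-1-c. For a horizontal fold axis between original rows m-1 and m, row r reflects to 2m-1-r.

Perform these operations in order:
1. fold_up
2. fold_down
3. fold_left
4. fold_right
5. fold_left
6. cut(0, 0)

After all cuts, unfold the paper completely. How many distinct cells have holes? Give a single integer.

Answer: 32

Derivation:
Op 1 fold_up: fold axis h@2; visible region now rows[0,2) x cols[0,8) = 2x8
Op 2 fold_down: fold axis h@1; visible region now rows[1,2) x cols[0,8) = 1x8
Op 3 fold_left: fold axis v@4; visible region now rows[1,2) x cols[0,4) = 1x4
Op 4 fold_right: fold axis v@2; visible region now rows[1,2) x cols[2,4) = 1x2
Op 5 fold_left: fold axis v@3; visible region now rows[1,2) x cols[2,3) = 1x1
Op 6 cut(0, 0): punch at orig (1,2); cuts so far [(1, 2)]; region rows[1,2) x cols[2,3) = 1x1
Unfold 1 (reflect across v@3): 2 holes -> [(1, 2), (1, 3)]
Unfold 2 (reflect across v@2): 4 holes -> [(1, 0), (1, 1), (1, 2), (1, 3)]
Unfold 3 (reflect across v@4): 8 holes -> [(1, 0), (1, 1), (1, 2), (1, 3), (1, 4), (1, 5), (1, 6), (1, 7)]
Unfold 4 (reflect across h@1): 16 holes -> [(0, 0), (0, 1), (0, 2), (0, 3), (0, 4), (0, 5), (0, 6), (0, 7), (1, 0), (1, 1), (1, 2), (1, 3), (1, 4), (1, 5), (1, 6), (1, 7)]
Unfold 5 (reflect across h@2): 32 holes -> [(0, 0), (0, 1), (0, 2), (0, 3), (0, 4), (0, 5), (0, 6), (0, 7), (1, 0), (1, 1), (1, 2), (1, 3), (1, 4), (1, 5), (1, 6), (1, 7), (2, 0), (2, 1), (2, 2), (2, 3), (2, 4), (2, 5), (2, 6), (2, 7), (3, 0), (3, 1), (3, 2), (3, 3), (3, 4), (3, 5), (3, 6), (3, 7)]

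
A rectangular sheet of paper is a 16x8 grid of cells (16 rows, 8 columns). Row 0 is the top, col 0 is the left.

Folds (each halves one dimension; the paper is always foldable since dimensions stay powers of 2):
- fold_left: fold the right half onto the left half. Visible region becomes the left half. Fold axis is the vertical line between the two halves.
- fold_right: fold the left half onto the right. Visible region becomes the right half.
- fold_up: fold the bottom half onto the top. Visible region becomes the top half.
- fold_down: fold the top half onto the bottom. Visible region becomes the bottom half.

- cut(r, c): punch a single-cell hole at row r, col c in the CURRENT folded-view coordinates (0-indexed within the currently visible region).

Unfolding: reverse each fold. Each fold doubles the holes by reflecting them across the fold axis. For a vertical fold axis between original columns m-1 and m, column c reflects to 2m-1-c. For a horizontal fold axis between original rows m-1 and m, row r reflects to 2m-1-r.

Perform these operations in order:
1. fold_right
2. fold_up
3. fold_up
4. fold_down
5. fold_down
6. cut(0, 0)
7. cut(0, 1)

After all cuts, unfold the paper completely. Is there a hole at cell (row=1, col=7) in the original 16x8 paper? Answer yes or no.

Op 1 fold_right: fold axis v@4; visible region now rows[0,16) x cols[4,8) = 16x4
Op 2 fold_up: fold axis h@8; visible region now rows[0,8) x cols[4,8) = 8x4
Op 3 fold_up: fold axis h@4; visible region now rows[0,4) x cols[4,8) = 4x4
Op 4 fold_down: fold axis h@2; visible region now rows[2,4) x cols[4,8) = 2x4
Op 5 fold_down: fold axis h@3; visible region now rows[3,4) x cols[4,8) = 1x4
Op 6 cut(0, 0): punch at orig (3,4); cuts so far [(3, 4)]; region rows[3,4) x cols[4,8) = 1x4
Op 7 cut(0, 1): punch at orig (3,5); cuts so far [(3, 4), (3, 5)]; region rows[3,4) x cols[4,8) = 1x4
Unfold 1 (reflect across h@3): 4 holes -> [(2, 4), (2, 5), (3, 4), (3, 5)]
Unfold 2 (reflect across h@2): 8 holes -> [(0, 4), (0, 5), (1, 4), (1, 5), (2, 4), (2, 5), (3, 4), (3, 5)]
Unfold 3 (reflect across h@4): 16 holes -> [(0, 4), (0, 5), (1, 4), (1, 5), (2, 4), (2, 5), (3, 4), (3, 5), (4, 4), (4, 5), (5, 4), (5, 5), (6, 4), (6, 5), (7, 4), (7, 5)]
Unfold 4 (reflect across h@8): 32 holes -> [(0, 4), (0, 5), (1, 4), (1, 5), (2, 4), (2, 5), (3, 4), (3, 5), (4, 4), (4, 5), (5, 4), (5, 5), (6, 4), (6, 5), (7, 4), (7, 5), (8, 4), (8, 5), (9, 4), (9, 5), (10, 4), (10, 5), (11, 4), (11, 5), (12, 4), (12, 5), (13, 4), (13, 5), (14, 4), (14, 5), (15, 4), (15, 5)]
Unfold 5 (reflect across v@4): 64 holes -> [(0, 2), (0, 3), (0, 4), (0, 5), (1, 2), (1, 3), (1, 4), (1, 5), (2, 2), (2, 3), (2, 4), (2, 5), (3, 2), (3, 3), (3, 4), (3, 5), (4, 2), (4, 3), (4, 4), (4, 5), (5, 2), (5, 3), (5, 4), (5, 5), (6, 2), (6, 3), (6, 4), (6, 5), (7, 2), (7, 3), (7, 4), (7, 5), (8, 2), (8, 3), (8, 4), (8, 5), (9, 2), (9, 3), (9, 4), (9, 5), (10, 2), (10, 3), (10, 4), (10, 5), (11, 2), (11, 3), (11, 4), (11, 5), (12, 2), (12, 3), (12, 4), (12, 5), (13, 2), (13, 3), (13, 4), (13, 5), (14, 2), (14, 3), (14, 4), (14, 5), (15, 2), (15, 3), (15, 4), (15, 5)]
Holes: [(0, 2), (0, 3), (0, 4), (0, 5), (1, 2), (1, 3), (1, 4), (1, 5), (2, 2), (2, 3), (2, 4), (2, 5), (3, 2), (3, 3), (3, 4), (3, 5), (4, 2), (4, 3), (4, 4), (4, 5), (5, 2), (5, 3), (5, 4), (5, 5), (6, 2), (6, 3), (6, 4), (6, 5), (7, 2), (7, 3), (7, 4), (7, 5), (8, 2), (8, 3), (8, 4), (8, 5), (9, 2), (9, 3), (9, 4), (9, 5), (10, 2), (10, 3), (10, 4), (10, 5), (11, 2), (11, 3), (11, 4), (11, 5), (12, 2), (12, 3), (12, 4), (12, 5), (13, 2), (13, 3), (13, 4), (13, 5), (14, 2), (14, 3), (14, 4), (14, 5), (15, 2), (15, 3), (15, 4), (15, 5)]

Answer: no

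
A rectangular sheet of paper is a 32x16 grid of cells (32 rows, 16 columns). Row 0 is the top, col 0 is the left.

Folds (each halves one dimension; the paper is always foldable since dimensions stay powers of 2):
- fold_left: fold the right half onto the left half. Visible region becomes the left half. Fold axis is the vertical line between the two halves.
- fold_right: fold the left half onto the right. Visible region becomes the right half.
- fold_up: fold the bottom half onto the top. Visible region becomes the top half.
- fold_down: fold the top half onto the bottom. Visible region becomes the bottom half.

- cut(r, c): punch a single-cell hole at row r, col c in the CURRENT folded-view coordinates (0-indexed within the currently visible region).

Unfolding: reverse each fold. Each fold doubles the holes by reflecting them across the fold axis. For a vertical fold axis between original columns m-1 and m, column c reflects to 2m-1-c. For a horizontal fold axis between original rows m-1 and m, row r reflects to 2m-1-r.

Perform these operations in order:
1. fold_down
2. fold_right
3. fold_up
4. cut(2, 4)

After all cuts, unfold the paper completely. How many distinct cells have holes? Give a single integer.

Op 1 fold_down: fold axis h@16; visible region now rows[16,32) x cols[0,16) = 16x16
Op 2 fold_right: fold axis v@8; visible region now rows[16,32) x cols[8,16) = 16x8
Op 3 fold_up: fold axis h@24; visible region now rows[16,24) x cols[8,16) = 8x8
Op 4 cut(2, 4): punch at orig (18,12); cuts so far [(18, 12)]; region rows[16,24) x cols[8,16) = 8x8
Unfold 1 (reflect across h@24): 2 holes -> [(18, 12), (29, 12)]
Unfold 2 (reflect across v@8): 4 holes -> [(18, 3), (18, 12), (29, 3), (29, 12)]
Unfold 3 (reflect across h@16): 8 holes -> [(2, 3), (2, 12), (13, 3), (13, 12), (18, 3), (18, 12), (29, 3), (29, 12)]

Answer: 8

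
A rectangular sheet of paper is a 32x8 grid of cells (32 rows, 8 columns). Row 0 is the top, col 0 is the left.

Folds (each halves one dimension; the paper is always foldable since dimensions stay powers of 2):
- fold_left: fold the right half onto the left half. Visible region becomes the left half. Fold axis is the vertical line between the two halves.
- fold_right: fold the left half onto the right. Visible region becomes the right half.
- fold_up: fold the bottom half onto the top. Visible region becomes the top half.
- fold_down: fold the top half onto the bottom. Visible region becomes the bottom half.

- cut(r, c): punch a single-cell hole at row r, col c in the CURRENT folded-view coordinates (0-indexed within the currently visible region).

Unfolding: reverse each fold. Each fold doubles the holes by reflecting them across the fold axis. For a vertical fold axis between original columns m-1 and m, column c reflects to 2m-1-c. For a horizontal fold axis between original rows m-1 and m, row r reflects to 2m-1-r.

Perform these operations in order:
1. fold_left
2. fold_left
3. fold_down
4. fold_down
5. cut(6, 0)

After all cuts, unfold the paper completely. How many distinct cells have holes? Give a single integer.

Answer: 16

Derivation:
Op 1 fold_left: fold axis v@4; visible region now rows[0,32) x cols[0,4) = 32x4
Op 2 fold_left: fold axis v@2; visible region now rows[0,32) x cols[0,2) = 32x2
Op 3 fold_down: fold axis h@16; visible region now rows[16,32) x cols[0,2) = 16x2
Op 4 fold_down: fold axis h@24; visible region now rows[24,32) x cols[0,2) = 8x2
Op 5 cut(6, 0): punch at orig (30,0); cuts so far [(30, 0)]; region rows[24,32) x cols[0,2) = 8x2
Unfold 1 (reflect across h@24): 2 holes -> [(17, 0), (30, 0)]
Unfold 2 (reflect across h@16): 4 holes -> [(1, 0), (14, 0), (17, 0), (30, 0)]
Unfold 3 (reflect across v@2): 8 holes -> [(1, 0), (1, 3), (14, 0), (14, 3), (17, 0), (17, 3), (30, 0), (30, 3)]
Unfold 4 (reflect across v@4): 16 holes -> [(1, 0), (1, 3), (1, 4), (1, 7), (14, 0), (14, 3), (14, 4), (14, 7), (17, 0), (17, 3), (17, 4), (17, 7), (30, 0), (30, 3), (30, 4), (30, 7)]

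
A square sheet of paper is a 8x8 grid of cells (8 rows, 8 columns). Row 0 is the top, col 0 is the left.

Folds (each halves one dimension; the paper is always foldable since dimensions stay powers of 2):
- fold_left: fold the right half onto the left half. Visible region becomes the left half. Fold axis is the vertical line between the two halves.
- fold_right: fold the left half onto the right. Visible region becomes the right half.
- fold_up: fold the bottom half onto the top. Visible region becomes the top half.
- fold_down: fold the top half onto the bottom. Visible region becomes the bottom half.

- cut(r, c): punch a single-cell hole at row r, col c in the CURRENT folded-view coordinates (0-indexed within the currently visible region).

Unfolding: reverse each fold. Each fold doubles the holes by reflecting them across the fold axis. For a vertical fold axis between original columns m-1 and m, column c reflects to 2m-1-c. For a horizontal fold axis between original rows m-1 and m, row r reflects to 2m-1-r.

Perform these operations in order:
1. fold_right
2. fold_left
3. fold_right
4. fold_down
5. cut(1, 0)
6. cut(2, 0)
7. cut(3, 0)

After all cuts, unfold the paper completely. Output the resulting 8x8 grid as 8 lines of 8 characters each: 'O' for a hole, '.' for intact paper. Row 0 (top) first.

Op 1 fold_right: fold axis v@4; visible region now rows[0,8) x cols[4,8) = 8x4
Op 2 fold_left: fold axis v@6; visible region now rows[0,8) x cols[4,6) = 8x2
Op 3 fold_right: fold axis v@5; visible region now rows[0,8) x cols[5,6) = 8x1
Op 4 fold_down: fold axis h@4; visible region now rows[4,8) x cols[5,6) = 4x1
Op 5 cut(1, 0): punch at orig (5,5); cuts so far [(5, 5)]; region rows[4,8) x cols[5,6) = 4x1
Op 6 cut(2, 0): punch at orig (6,5); cuts so far [(5, 5), (6, 5)]; region rows[4,8) x cols[5,6) = 4x1
Op 7 cut(3, 0): punch at orig (7,5); cuts so far [(5, 5), (6, 5), (7, 5)]; region rows[4,8) x cols[5,6) = 4x1
Unfold 1 (reflect across h@4): 6 holes -> [(0, 5), (1, 5), (2, 5), (5, 5), (6, 5), (7, 5)]
Unfold 2 (reflect across v@5): 12 holes -> [(0, 4), (0, 5), (1, 4), (1, 5), (2, 4), (2, 5), (5, 4), (5, 5), (6, 4), (6, 5), (7, 4), (7, 5)]
Unfold 3 (reflect across v@6): 24 holes -> [(0, 4), (0, 5), (0, 6), (0, 7), (1, 4), (1, 5), (1, 6), (1, 7), (2, 4), (2, 5), (2, 6), (2, 7), (5, 4), (5, 5), (5, 6), (5, 7), (6, 4), (6, 5), (6, 6), (6, 7), (7, 4), (7, 5), (7, 6), (7, 7)]
Unfold 4 (reflect across v@4): 48 holes -> [(0, 0), (0, 1), (0, 2), (0, 3), (0, 4), (0, 5), (0, 6), (0, 7), (1, 0), (1, 1), (1, 2), (1, 3), (1, 4), (1, 5), (1, 6), (1, 7), (2, 0), (2, 1), (2, 2), (2, 3), (2, 4), (2, 5), (2, 6), (2, 7), (5, 0), (5, 1), (5, 2), (5, 3), (5, 4), (5, 5), (5, 6), (5, 7), (6, 0), (6, 1), (6, 2), (6, 3), (6, 4), (6, 5), (6, 6), (6, 7), (7, 0), (7, 1), (7, 2), (7, 3), (7, 4), (7, 5), (7, 6), (7, 7)]

Answer: OOOOOOOO
OOOOOOOO
OOOOOOOO
........
........
OOOOOOOO
OOOOOOOO
OOOOOOOO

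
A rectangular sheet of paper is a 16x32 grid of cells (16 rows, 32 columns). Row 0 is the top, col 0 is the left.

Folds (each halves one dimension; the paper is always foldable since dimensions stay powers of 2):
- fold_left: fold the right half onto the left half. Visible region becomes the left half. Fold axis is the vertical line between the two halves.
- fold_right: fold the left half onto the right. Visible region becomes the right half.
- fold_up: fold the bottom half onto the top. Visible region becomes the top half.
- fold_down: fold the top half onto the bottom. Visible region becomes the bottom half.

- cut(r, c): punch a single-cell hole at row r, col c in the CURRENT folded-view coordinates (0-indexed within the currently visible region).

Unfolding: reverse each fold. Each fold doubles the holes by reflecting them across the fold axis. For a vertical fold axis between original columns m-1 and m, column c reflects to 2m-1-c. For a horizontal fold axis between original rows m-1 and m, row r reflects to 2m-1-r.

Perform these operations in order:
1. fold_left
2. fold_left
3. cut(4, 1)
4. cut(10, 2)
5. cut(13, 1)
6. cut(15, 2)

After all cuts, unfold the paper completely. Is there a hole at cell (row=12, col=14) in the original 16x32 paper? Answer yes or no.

Answer: no

Derivation:
Op 1 fold_left: fold axis v@16; visible region now rows[0,16) x cols[0,16) = 16x16
Op 2 fold_left: fold axis v@8; visible region now rows[0,16) x cols[0,8) = 16x8
Op 3 cut(4, 1): punch at orig (4,1); cuts so far [(4, 1)]; region rows[0,16) x cols[0,8) = 16x8
Op 4 cut(10, 2): punch at orig (10,2); cuts so far [(4, 1), (10, 2)]; region rows[0,16) x cols[0,8) = 16x8
Op 5 cut(13, 1): punch at orig (13,1); cuts so far [(4, 1), (10, 2), (13, 1)]; region rows[0,16) x cols[0,8) = 16x8
Op 6 cut(15, 2): punch at orig (15,2); cuts so far [(4, 1), (10, 2), (13, 1), (15, 2)]; region rows[0,16) x cols[0,8) = 16x8
Unfold 1 (reflect across v@8): 8 holes -> [(4, 1), (4, 14), (10, 2), (10, 13), (13, 1), (13, 14), (15, 2), (15, 13)]
Unfold 2 (reflect across v@16): 16 holes -> [(4, 1), (4, 14), (4, 17), (4, 30), (10, 2), (10, 13), (10, 18), (10, 29), (13, 1), (13, 14), (13, 17), (13, 30), (15, 2), (15, 13), (15, 18), (15, 29)]
Holes: [(4, 1), (4, 14), (4, 17), (4, 30), (10, 2), (10, 13), (10, 18), (10, 29), (13, 1), (13, 14), (13, 17), (13, 30), (15, 2), (15, 13), (15, 18), (15, 29)]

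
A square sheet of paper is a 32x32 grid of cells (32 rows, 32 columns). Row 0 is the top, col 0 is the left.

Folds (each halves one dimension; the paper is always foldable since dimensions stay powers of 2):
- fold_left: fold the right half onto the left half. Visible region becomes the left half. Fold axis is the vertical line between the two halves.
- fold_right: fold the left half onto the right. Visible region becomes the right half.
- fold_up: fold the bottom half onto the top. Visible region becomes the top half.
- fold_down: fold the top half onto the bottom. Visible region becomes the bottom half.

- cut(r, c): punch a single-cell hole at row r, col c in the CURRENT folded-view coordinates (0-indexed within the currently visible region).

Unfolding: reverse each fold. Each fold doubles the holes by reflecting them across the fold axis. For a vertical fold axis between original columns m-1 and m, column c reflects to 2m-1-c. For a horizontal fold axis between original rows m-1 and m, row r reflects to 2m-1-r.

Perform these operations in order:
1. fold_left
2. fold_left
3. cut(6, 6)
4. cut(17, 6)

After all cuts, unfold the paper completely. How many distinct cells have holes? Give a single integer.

Op 1 fold_left: fold axis v@16; visible region now rows[0,32) x cols[0,16) = 32x16
Op 2 fold_left: fold axis v@8; visible region now rows[0,32) x cols[0,8) = 32x8
Op 3 cut(6, 6): punch at orig (6,6); cuts so far [(6, 6)]; region rows[0,32) x cols[0,8) = 32x8
Op 4 cut(17, 6): punch at orig (17,6); cuts so far [(6, 6), (17, 6)]; region rows[0,32) x cols[0,8) = 32x8
Unfold 1 (reflect across v@8): 4 holes -> [(6, 6), (6, 9), (17, 6), (17, 9)]
Unfold 2 (reflect across v@16): 8 holes -> [(6, 6), (6, 9), (6, 22), (6, 25), (17, 6), (17, 9), (17, 22), (17, 25)]

Answer: 8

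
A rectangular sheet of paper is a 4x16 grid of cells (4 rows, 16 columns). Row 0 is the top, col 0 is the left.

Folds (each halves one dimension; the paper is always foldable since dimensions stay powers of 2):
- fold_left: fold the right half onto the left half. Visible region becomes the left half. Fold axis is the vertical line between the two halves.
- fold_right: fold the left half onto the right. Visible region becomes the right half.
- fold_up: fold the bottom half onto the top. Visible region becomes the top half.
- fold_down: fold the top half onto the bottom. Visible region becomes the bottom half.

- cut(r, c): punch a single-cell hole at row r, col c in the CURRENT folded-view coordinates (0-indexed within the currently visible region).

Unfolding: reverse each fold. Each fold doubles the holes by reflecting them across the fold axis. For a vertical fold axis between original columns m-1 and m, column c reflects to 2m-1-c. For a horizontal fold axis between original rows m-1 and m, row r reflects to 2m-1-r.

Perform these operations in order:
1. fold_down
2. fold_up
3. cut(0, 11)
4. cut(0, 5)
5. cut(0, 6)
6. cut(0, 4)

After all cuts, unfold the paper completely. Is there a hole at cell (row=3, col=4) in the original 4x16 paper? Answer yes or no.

Answer: yes

Derivation:
Op 1 fold_down: fold axis h@2; visible region now rows[2,4) x cols[0,16) = 2x16
Op 2 fold_up: fold axis h@3; visible region now rows[2,3) x cols[0,16) = 1x16
Op 3 cut(0, 11): punch at orig (2,11); cuts so far [(2, 11)]; region rows[2,3) x cols[0,16) = 1x16
Op 4 cut(0, 5): punch at orig (2,5); cuts so far [(2, 5), (2, 11)]; region rows[2,3) x cols[0,16) = 1x16
Op 5 cut(0, 6): punch at orig (2,6); cuts so far [(2, 5), (2, 6), (2, 11)]; region rows[2,3) x cols[0,16) = 1x16
Op 6 cut(0, 4): punch at orig (2,4); cuts so far [(2, 4), (2, 5), (2, 6), (2, 11)]; region rows[2,3) x cols[0,16) = 1x16
Unfold 1 (reflect across h@3): 8 holes -> [(2, 4), (2, 5), (2, 6), (2, 11), (3, 4), (3, 5), (3, 6), (3, 11)]
Unfold 2 (reflect across h@2): 16 holes -> [(0, 4), (0, 5), (0, 6), (0, 11), (1, 4), (1, 5), (1, 6), (1, 11), (2, 4), (2, 5), (2, 6), (2, 11), (3, 4), (3, 5), (3, 6), (3, 11)]
Holes: [(0, 4), (0, 5), (0, 6), (0, 11), (1, 4), (1, 5), (1, 6), (1, 11), (2, 4), (2, 5), (2, 6), (2, 11), (3, 4), (3, 5), (3, 6), (3, 11)]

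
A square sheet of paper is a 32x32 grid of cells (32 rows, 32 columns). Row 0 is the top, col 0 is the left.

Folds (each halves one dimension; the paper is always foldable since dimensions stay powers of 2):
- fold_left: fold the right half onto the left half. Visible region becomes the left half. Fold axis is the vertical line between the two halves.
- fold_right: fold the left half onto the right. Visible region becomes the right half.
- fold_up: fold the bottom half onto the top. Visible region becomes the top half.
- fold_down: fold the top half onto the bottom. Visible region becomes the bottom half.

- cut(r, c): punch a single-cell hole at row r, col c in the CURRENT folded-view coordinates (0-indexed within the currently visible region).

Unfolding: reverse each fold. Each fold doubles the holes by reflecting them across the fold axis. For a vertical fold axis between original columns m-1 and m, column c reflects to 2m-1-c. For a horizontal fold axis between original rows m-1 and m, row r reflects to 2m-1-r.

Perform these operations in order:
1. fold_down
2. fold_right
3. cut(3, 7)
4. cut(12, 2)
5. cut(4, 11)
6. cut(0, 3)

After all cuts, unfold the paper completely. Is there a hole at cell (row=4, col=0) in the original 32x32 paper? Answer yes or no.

Answer: no

Derivation:
Op 1 fold_down: fold axis h@16; visible region now rows[16,32) x cols[0,32) = 16x32
Op 2 fold_right: fold axis v@16; visible region now rows[16,32) x cols[16,32) = 16x16
Op 3 cut(3, 7): punch at orig (19,23); cuts so far [(19, 23)]; region rows[16,32) x cols[16,32) = 16x16
Op 4 cut(12, 2): punch at orig (28,18); cuts so far [(19, 23), (28, 18)]; region rows[16,32) x cols[16,32) = 16x16
Op 5 cut(4, 11): punch at orig (20,27); cuts so far [(19, 23), (20, 27), (28, 18)]; region rows[16,32) x cols[16,32) = 16x16
Op 6 cut(0, 3): punch at orig (16,19); cuts so far [(16, 19), (19, 23), (20, 27), (28, 18)]; region rows[16,32) x cols[16,32) = 16x16
Unfold 1 (reflect across v@16): 8 holes -> [(16, 12), (16, 19), (19, 8), (19, 23), (20, 4), (20, 27), (28, 13), (28, 18)]
Unfold 2 (reflect across h@16): 16 holes -> [(3, 13), (3, 18), (11, 4), (11, 27), (12, 8), (12, 23), (15, 12), (15, 19), (16, 12), (16, 19), (19, 8), (19, 23), (20, 4), (20, 27), (28, 13), (28, 18)]
Holes: [(3, 13), (3, 18), (11, 4), (11, 27), (12, 8), (12, 23), (15, 12), (15, 19), (16, 12), (16, 19), (19, 8), (19, 23), (20, 4), (20, 27), (28, 13), (28, 18)]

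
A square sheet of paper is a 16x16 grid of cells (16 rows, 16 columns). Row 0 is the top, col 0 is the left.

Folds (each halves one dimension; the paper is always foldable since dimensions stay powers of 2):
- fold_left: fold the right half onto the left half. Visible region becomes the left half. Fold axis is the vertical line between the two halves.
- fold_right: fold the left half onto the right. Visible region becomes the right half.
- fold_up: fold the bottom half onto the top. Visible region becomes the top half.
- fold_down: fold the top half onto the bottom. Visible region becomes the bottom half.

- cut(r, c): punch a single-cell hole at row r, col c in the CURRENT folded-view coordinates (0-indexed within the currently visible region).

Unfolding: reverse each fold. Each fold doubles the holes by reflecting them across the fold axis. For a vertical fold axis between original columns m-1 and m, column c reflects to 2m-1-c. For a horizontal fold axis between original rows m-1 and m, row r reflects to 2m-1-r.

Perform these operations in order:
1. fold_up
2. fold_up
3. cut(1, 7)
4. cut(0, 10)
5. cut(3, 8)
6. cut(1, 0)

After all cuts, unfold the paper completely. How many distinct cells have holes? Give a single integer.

Answer: 16

Derivation:
Op 1 fold_up: fold axis h@8; visible region now rows[0,8) x cols[0,16) = 8x16
Op 2 fold_up: fold axis h@4; visible region now rows[0,4) x cols[0,16) = 4x16
Op 3 cut(1, 7): punch at orig (1,7); cuts so far [(1, 7)]; region rows[0,4) x cols[0,16) = 4x16
Op 4 cut(0, 10): punch at orig (0,10); cuts so far [(0, 10), (1, 7)]; region rows[0,4) x cols[0,16) = 4x16
Op 5 cut(3, 8): punch at orig (3,8); cuts so far [(0, 10), (1, 7), (3, 8)]; region rows[0,4) x cols[0,16) = 4x16
Op 6 cut(1, 0): punch at orig (1,0); cuts so far [(0, 10), (1, 0), (1, 7), (3, 8)]; region rows[0,4) x cols[0,16) = 4x16
Unfold 1 (reflect across h@4): 8 holes -> [(0, 10), (1, 0), (1, 7), (3, 8), (4, 8), (6, 0), (6, 7), (7, 10)]
Unfold 2 (reflect across h@8): 16 holes -> [(0, 10), (1, 0), (1, 7), (3, 8), (4, 8), (6, 0), (6, 7), (7, 10), (8, 10), (9, 0), (9, 7), (11, 8), (12, 8), (14, 0), (14, 7), (15, 10)]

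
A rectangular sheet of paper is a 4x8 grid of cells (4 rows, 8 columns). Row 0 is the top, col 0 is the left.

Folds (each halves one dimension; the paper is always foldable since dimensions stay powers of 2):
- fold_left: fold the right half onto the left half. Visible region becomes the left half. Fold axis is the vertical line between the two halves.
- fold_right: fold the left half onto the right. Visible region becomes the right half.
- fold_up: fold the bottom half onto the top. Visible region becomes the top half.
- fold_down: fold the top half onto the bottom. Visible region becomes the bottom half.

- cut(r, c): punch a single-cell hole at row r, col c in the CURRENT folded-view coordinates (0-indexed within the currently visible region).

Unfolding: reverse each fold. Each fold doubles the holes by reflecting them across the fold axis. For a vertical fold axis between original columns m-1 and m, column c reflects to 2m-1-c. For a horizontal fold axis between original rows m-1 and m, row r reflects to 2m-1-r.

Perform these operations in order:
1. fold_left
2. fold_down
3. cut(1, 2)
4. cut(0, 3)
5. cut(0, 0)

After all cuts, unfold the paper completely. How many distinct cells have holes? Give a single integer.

Answer: 12

Derivation:
Op 1 fold_left: fold axis v@4; visible region now rows[0,4) x cols[0,4) = 4x4
Op 2 fold_down: fold axis h@2; visible region now rows[2,4) x cols[0,4) = 2x4
Op 3 cut(1, 2): punch at orig (3,2); cuts so far [(3, 2)]; region rows[2,4) x cols[0,4) = 2x4
Op 4 cut(0, 3): punch at orig (2,3); cuts so far [(2, 3), (3, 2)]; region rows[2,4) x cols[0,4) = 2x4
Op 5 cut(0, 0): punch at orig (2,0); cuts so far [(2, 0), (2, 3), (3, 2)]; region rows[2,4) x cols[0,4) = 2x4
Unfold 1 (reflect across h@2): 6 holes -> [(0, 2), (1, 0), (1, 3), (2, 0), (2, 3), (3, 2)]
Unfold 2 (reflect across v@4): 12 holes -> [(0, 2), (0, 5), (1, 0), (1, 3), (1, 4), (1, 7), (2, 0), (2, 3), (2, 4), (2, 7), (3, 2), (3, 5)]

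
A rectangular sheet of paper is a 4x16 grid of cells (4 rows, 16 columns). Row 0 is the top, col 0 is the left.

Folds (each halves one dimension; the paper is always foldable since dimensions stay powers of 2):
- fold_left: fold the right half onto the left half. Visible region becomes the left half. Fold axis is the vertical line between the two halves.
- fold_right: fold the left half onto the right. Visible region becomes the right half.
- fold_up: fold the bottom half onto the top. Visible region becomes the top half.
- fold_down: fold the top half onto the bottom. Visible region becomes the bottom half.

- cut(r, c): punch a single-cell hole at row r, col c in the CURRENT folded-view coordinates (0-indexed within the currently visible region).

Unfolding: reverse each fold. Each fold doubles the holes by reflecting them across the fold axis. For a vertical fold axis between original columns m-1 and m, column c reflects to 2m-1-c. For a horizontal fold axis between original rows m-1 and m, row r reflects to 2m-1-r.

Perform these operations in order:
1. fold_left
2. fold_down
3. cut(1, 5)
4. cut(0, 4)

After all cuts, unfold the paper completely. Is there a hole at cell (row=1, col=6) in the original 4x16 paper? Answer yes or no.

Op 1 fold_left: fold axis v@8; visible region now rows[0,4) x cols[0,8) = 4x8
Op 2 fold_down: fold axis h@2; visible region now rows[2,4) x cols[0,8) = 2x8
Op 3 cut(1, 5): punch at orig (3,5); cuts so far [(3, 5)]; region rows[2,4) x cols[0,8) = 2x8
Op 4 cut(0, 4): punch at orig (2,4); cuts so far [(2, 4), (3, 5)]; region rows[2,4) x cols[0,8) = 2x8
Unfold 1 (reflect across h@2): 4 holes -> [(0, 5), (1, 4), (2, 4), (3, 5)]
Unfold 2 (reflect across v@8): 8 holes -> [(0, 5), (0, 10), (1, 4), (1, 11), (2, 4), (2, 11), (3, 5), (3, 10)]
Holes: [(0, 5), (0, 10), (1, 4), (1, 11), (2, 4), (2, 11), (3, 5), (3, 10)]

Answer: no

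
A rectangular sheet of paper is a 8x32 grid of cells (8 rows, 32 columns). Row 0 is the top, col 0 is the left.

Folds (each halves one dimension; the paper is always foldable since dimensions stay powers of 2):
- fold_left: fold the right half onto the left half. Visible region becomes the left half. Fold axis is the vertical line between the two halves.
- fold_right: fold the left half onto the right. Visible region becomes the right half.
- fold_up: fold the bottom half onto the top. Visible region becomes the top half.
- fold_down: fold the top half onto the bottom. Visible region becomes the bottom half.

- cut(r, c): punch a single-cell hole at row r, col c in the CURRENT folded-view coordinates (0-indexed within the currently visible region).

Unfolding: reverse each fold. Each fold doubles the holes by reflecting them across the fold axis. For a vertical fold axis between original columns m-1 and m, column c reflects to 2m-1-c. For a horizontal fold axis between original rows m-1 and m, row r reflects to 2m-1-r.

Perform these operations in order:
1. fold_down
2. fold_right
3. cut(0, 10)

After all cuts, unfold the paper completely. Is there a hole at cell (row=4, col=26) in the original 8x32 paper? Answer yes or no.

Op 1 fold_down: fold axis h@4; visible region now rows[4,8) x cols[0,32) = 4x32
Op 2 fold_right: fold axis v@16; visible region now rows[4,8) x cols[16,32) = 4x16
Op 3 cut(0, 10): punch at orig (4,26); cuts so far [(4, 26)]; region rows[4,8) x cols[16,32) = 4x16
Unfold 1 (reflect across v@16): 2 holes -> [(4, 5), (4, 26)]
Unfold 2 (reflect across h@4): 4 holes -> [(3, 5), (3, 26), (4, 5), (4, 26)]
Holes: [(3, 5), (3, 26), (4, 5), (4, 26)]

Answer: yes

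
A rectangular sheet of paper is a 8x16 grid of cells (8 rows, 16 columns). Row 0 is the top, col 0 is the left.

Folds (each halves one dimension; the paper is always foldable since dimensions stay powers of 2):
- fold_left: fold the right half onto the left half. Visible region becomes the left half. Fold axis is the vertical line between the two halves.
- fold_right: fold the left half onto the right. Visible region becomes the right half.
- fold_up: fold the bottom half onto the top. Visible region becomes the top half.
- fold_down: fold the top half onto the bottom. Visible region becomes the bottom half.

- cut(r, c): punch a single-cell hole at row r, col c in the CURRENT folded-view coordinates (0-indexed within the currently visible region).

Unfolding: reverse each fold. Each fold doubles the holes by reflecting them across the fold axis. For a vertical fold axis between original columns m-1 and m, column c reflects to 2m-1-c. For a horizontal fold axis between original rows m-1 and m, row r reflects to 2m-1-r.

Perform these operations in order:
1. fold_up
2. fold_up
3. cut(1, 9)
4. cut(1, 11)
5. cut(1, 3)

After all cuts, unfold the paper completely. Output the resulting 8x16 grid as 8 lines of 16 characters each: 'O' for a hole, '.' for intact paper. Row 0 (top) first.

Answer: ................
...O.....O.O....
...O.....O.O....
................
................
...O.....O.O....
...O.....O.O....
................

Derivation:
Op 1 fold_up: fold axis h@4; visible region now rows[0,4) x cols[0,16) = 4x16
Op 2 fold_up: fold axis h@2; visible region now rows[0,2) x cols[0,16) = 2x16
Op 3 cut(1, 9): punch at orig (1,9); cuts so far [(1, 9)]; region rows[0,2) x cols[0,16) = 2x16
Op 4 cut(1, 11): punch at orig (1,11); cuts so far [(1, 9), (1, 11)]; region rows[0,2) x cols[0,16) = 2x16
Op 5 cut(1, 3): punch at orig (1,3); cuts so far [(1, 3), (1, 9), (1, 11)]; region rows[0,2) x cols[0,16) = 2x16
Unfold 1 (reflect across h@2): 6 holes -> [(1, 3), (1, 9), (1, 11), (2, 3), (2, 9), (2, 11)]
Unfold 2 (reflect across h@4): 12 holes -> [(1, 3), (1, 9), (1, 11), (2, 3), (2, 9), (2, 11), (5, 3), (5, 9), (5, 11), (6, 3), (6, 9), (6, 11)]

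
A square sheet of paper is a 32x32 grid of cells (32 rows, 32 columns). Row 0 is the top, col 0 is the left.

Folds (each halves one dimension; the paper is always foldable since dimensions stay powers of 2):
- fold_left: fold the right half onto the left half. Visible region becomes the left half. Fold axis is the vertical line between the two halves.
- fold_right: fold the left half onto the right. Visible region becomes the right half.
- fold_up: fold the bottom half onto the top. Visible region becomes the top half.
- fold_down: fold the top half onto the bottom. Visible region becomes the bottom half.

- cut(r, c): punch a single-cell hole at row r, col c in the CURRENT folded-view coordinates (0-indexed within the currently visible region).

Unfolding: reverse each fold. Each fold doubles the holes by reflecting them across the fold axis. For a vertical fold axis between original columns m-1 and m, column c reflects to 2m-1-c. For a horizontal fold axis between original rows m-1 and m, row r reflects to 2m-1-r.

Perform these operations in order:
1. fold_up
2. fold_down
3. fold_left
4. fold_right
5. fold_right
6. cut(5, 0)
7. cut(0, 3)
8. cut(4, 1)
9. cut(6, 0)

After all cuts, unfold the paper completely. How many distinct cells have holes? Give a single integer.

Answer: 128

Derivation:
Op 1 fold_up: fold axis h@16; visible region now rows[0,16) x cols[0,32) = 16x32
Op 2 fold_down: fold axis h@8; visible region now rows[8,16) x cols[0,32) = 8x32
Op 3 fold_left: fold axis v@16; visible region now rows[8,16) x cols[0,16) = 8x16
Op 4 fold_right: fold axis v@8; visible region now rows[8,16) x cols[8,16) = 8x8
Op 5 fold_right: fold axis v@12; visible region now rows[8,16) x cols[12,16) = 8x4
Op 6 cut(5, 0): punch at orig (13,12); cuts so far [(13, 12)]; region rows[8,16) x cols[12,16) = 8x4
Op 7 cut(0, 3): punch at orig (8,15); cuts so far [(8, 15), (13, 12)]; region rows[8,16) x cols[12,16) = 8x4
Op 8 cut(4, 1): punch at orig (12,13); cuts so far [(8, 15), (12, 13), (13, 12)]; region rows[8,16) x cols[12,16) = 8x4
Op 9 cut(6, 0): punch at orig (14,12); cuts so far [(8, 15), (12, 13), (13, 12), (14, 12)]; region rows[8,16) x cols[12,16) = 8x4
Unfold 1 (reflect across v@12): 8 holes -> [(8, 8), (8, 15), (12, 10), (12, 13), (13, 11), (13, 12), (14, 11), (14, 12)]
Unfold 2 (reflect across v@8): 16 holes -> [(8, 0), (8, 7), (8, 8), (8, 15), (12, 2), (12, 5), (12, 10), (12, 13), (13, 3), (13, 4), (13, 11), (13, 12), (14, 3), (14, 4), (14, 11), (14, 12)]
Unfold 3 (reflect across v@16): 32 holes -> [(8, 0), (8, 7), (8, 8), (8, 15), (8, 16), (8, 23), (8, 24), (8, 31), (12, 2), (12, 5), (12, 10), (12, 13), (12, 18), (12, 21), (12, 26), (12, 29), (13, 3), (13, 4), (13, 11), (13, 12), (13, 19), (13, 20), (13, 27), (13, 28), (14, 3), (14, 4), (14, 11), (14, 12), (14, 19), (14, 20), (14, 27), (14, 28)]
Unfold 4 (reflect across h@8): 64 holes -> [(1, 3), (1, 4), (1, 11), (1, 12), (1, 19), (1, 20), (1, 27), (1, 28), (2, 3), (2, 4), (2, 11), (2, 12), (2, 19), (2, 20), (2, 27), (2, 28), (3, 2), (3, 5), (3, 10), (3, 13), (3, 18), (3, 21), (3, 26), (3, 29), (7, 0), (7, 7), (7, 8), (7, 15), (7, 16), (7, 23), (7, 24), (7, 31), (8, 0), (8, 7), (8, 8), (8, 15), (8, 16), (8, 23), (8, 24), (8, 31), (12, 2), (12, 5), (12, 10), (12, 13), (12, 18), (12, 21), (12, 26), (12, 29), (13, 3), (13, 4), (13, 11), (13, 12), (13, 19), (13, 20), (13, 27), (13, 28), (14, 3), (14, 4), (14, 11), (14, 12), (14, 19), (14, 20), (14, 27), (14, 28)]
Unfold 5 (reflect across h@16): 128 holes -> [(1, 3), (1, 4), (1, 11), (1, 12), (1, 19), (1, 20), (1, 27), (1, 28), (2, 3), (2, 4), (2, 11), (2, 12), (2, 19), (2, 20), (2, 27), (2, 28), (3, 2), (3, 5), (3, 10), (3, 13), (3, 18), (3, 21), (3, 26), (3, 29), (7, 0), (7, 7), (7, 8), (7, 15), (7, 16), (7, 23), (7, 24), (7, 31), (8, 0), (8, 7), (8, 8), (8, 15), (8, 16), (8, 23), (8, 24), (8, 31), (12, 2), (12, 5), (12, 10), (12, 13), (12, 18), (12, 21), (12, 26), (12, 29), (13, 3), (13, 4), (13, 11), (13, 12), (13, 19), (13, 20), (13, 27), (13, 28), (14, 3), (14, 4), (14, 11), (14, 12), (14, 19), (14, 20), (14, 27), (14, 28), (17, 3), (17, 4), (17, 11), (17, 12), (17, 19), (17, 20), (17, 27), (17, 28), (18, 3), (18, 4), (18, 11), (18, 12), (18, 19), (18, 20), (18, 27), (18, 28), (19, 2), (19, 5), (19, 10), (19, 13), (19, 18), (19, 21), (19, 26), (19, 29), (23, 0), (23, 7), (23, 8), (23, 15), (23, 16), (23, 23), (23, 24), (23, 31), (24, 0), (24, 7), (24, 8), (24, 15), (24, 16), (24, 23), (24, 24), (24, 31), (28, 2), (28, 5), (28, 10), (28, 13), (28, 18), (28, 21), (28, 26), (28, 29), (29, 3), (29, 4), (29, 11), (29, 12), (29, 19), (29, 20), (29, 27), (29, 28), (30, 3), (30, 4), (30, 11), (30, 12), (30, 19), (30, 20), (30, 27), (30, 28)]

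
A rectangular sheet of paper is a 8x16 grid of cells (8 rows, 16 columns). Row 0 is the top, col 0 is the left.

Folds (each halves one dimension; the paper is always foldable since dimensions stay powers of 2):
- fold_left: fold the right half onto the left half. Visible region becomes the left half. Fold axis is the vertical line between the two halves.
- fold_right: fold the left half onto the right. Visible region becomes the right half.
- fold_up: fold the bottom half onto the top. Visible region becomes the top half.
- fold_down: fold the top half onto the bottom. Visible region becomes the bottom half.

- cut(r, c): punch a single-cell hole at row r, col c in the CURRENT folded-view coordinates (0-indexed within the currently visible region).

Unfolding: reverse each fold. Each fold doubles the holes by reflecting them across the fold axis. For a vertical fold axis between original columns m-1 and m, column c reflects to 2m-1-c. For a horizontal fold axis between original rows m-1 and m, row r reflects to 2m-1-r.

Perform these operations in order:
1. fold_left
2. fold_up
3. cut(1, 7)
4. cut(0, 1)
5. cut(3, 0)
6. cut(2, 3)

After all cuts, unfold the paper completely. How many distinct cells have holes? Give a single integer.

Op 1 fold_left: fold axis v@8; visible region now rows[0,8) x cols[0,8) = 8x8
Op 2 fold_up: fold axis h@4; visible region now rows[0,4) x cols[0,8) = 4x8
Op 3 cut(1, 7): punch at orig (1,7); cuts so far [(1, 7)]; region rows[0,4) x cols[0,8) = 4x8
Op 4 cut(0, 1): punch at orig (0,1); cuts so far [(0, 1), (1, 7)]; region rows[0,4) x cols[0,8) = 4x8
Op 5 cut(3, 0): punch at orig (3,0); cuts so far [(0, 1), (1, 7), (3, 0)]; region rows[0,4) x cols[0,8) = 4x8
Op 6 cut(2, 3): punch at orig (2,3); cuts so far [(0, 1), (1, 7), (2, 3), (3, 0)]; region rows[0,4) x cols[0,8) = 4x8
Unfold 1 (reflect across h@4): 8 holes -> [(0, 1), (1, 7), (2, 3), (3, 0), (4, 0), (5, 3), (6, 7), (7, 1)]
Unfold 2 (reflect across v@8): 16 holes -> [(0, 1), (0, 14), (1, 7), (1, 8), (2, 3), (2, 12), (3, 0), (3, 15), (4, 0), (4, 15), (5, 3), (5, 12), (6, 7), (6, 8), (7, 1), (7, 14)]

Answer: 16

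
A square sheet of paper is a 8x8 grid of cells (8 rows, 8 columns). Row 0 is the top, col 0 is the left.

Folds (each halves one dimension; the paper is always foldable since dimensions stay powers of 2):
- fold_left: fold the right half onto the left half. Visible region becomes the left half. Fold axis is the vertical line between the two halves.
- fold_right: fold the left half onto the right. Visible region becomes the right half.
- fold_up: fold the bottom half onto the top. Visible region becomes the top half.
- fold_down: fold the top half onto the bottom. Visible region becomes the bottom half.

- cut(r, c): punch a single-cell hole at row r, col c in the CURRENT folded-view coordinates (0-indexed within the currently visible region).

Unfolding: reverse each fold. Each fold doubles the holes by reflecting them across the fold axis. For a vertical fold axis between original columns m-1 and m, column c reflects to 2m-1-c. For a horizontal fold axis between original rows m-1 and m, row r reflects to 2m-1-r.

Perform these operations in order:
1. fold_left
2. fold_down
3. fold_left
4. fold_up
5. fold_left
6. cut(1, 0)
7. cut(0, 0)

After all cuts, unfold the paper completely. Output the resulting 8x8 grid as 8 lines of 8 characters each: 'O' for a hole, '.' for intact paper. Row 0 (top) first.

Answer: OOOOOOOO
OOOOOOOO
OOOOOOOO
OOOOOOOO
OOOOOOOO
OOOOOOOO
OOOOOOOO
OOOOOOOO

Derivation:
Op 1 fold_left: fold axis v@4; visible region now rows[0,8) x cols[0,4) = 8x4
Op 2 fold_down: fold axis h@4; visible region now rows[4,8) x cols[0,4) = 4x4
Op 3 fold_left: fold axis v@2; visible region now rows[4,8) x cols[0,2) = 4x2
Op 4 fold_up: fold axis h@6; visible region now rows[4,6) x cols[0,2) = 2x2
Op 5 fold_left: fold axis v@1; visible region now rows[4,6) x cols[0,1) = 2x1
Op 6 cut(1, 0): punch at orig (5,0); cuts so far [(5, 0)]; region rows[4,6) x cols[0,1) = 2x1
Op 7 cut(0, 0): punch at orig (4,0); cuts so far [(4, 0), (5, 0)]; region rows[4,6) x cols[0,1) = 2x1
Unfold 1 (reflect across v@1): 4 holes -> [(4, 0), (4, 1), (5, 0), (5, 1)]
Unfold 2 (reflect across h@6): 8 holes -> [(4, 0), (4, 1), (5, 0), (5, 1), (6, 0), (6, 1), (7, 0), (7, 1)]
Unfold 3 (reflect across v@2): 16 holes -> [(4, 0), (4, 1), (4, 2), (4, 3), (5, 0), (5, 1), (5, 2), (5, 3), (6, 0), (6, 1), (6, 2), (6, 3), (7, 0), (7, 1), (7, 2), (7, 3)]
Unfold 4 (reflect across h@4): 32 holes -> [(0, 0), (0, 1), (0, 2), (0, 3), (1, 0), (1, 1), (1, 2), (1, 3), (2, 0), (2, 1), (2, 2), (2, 3), (3, 0), (3, 1), (3, 2), (3, 3), (4, 0), (4, 1), (4, 2), (4, 3), (5, 0), (5, 1), (5, 2), (5, 3), (6, 0), (6, 1), (6, 2), (6, 3), (7, 0), (7, 1), (7, 2), (7, 3)]
Unfold 5 (reflect across v@4): 64 holes -> [(0, 0), (0, 1), (0, 2), (0, 3), (0, 4), (0, 5), (0, 6), (0, 7), (1, 0), (1, 1), (1, 2), (1, 3), (1, 4), (1, 5), (1, 6), (1, 7), (2, 0), (2, 1), (2, 2), (2, 3), (2, 4), (2, 5), (2, 6), (2, 7), (3, 0), (3, 1), (3, 2), (3, 3), (3, 4), (3, 5), (3, 6), (3, 7), (4, 0), (4, 1), (4, 2), (4, 3), (4, 4), (4, 5), (4, 6), (4, 7), (5, 0), (5, 1), (5, 2), (5, 3), (5, 4), (5, 5), (5, 6), (5, 7), (6, 0), (6, 1), (6, 2), (6, 3), (6, 4), (6, 5), (6, 6), (6, 7), (7, 0), (7, 1), (7, 2), (7, 3), (7, 4), (7, 5), (7, 6), (7, 7)]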